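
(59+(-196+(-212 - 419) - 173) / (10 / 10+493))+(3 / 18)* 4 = 42713 / 741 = 57.64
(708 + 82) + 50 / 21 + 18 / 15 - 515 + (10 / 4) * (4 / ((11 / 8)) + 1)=288.35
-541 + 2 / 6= -1622 / 3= -540.67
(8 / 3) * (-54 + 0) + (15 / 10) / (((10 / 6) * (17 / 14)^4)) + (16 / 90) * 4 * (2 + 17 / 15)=-7969287896 / 56376675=-141.36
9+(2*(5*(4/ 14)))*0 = 9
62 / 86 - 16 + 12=-141 / 43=-3.28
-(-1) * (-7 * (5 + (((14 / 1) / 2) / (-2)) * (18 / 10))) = 91 / 10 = 9.10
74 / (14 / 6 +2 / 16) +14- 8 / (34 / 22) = 39042 / 1003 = 38.93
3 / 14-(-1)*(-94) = -93.79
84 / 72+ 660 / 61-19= -2567 / 366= -7.01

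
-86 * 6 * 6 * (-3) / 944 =9.84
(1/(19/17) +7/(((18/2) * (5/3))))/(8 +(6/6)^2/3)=388/2375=0.16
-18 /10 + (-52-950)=-5019 /5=-1003.80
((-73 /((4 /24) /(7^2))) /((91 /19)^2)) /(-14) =79059 /1183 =66.83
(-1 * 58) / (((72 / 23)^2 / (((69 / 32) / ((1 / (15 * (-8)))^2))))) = -8821075 / 48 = -183772.40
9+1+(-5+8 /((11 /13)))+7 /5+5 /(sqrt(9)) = 2891 /165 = 17.52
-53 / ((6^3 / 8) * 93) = -53 / 2511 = -0.02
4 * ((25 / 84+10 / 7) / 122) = 145 / 2562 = 0.06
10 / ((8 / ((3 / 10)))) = 3 / 8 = 0.38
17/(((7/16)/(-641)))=-174352/7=-24907.43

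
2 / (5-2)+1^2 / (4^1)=11 / 12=0.92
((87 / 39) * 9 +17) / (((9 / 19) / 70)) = 641060 / 117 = 5479.15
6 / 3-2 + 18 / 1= 18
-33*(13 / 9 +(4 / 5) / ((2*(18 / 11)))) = -836 / 15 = -55.73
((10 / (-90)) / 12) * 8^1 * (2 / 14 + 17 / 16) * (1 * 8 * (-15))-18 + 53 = 320 / 7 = 45.71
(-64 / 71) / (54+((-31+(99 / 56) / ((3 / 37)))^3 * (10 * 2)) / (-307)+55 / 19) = -16389890048 / 1955795954403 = -0.01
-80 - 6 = -86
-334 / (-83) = 334 / 83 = 4.02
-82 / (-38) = 41 / 19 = 2.16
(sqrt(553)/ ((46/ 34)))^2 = 159817/ 529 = 302.11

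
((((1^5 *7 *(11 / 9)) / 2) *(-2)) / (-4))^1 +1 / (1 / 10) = 12.14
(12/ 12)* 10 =10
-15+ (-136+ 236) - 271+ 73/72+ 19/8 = -3287/18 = -182.61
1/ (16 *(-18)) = -1/ 288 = -0.00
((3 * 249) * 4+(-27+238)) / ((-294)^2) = 457 / 12348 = 0.04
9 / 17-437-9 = -7573 / 17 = -445.47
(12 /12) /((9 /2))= 2 /9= 0.22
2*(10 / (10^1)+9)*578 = 11560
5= 5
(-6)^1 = -6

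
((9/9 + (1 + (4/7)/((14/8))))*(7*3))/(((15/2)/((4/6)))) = 152/35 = 4.34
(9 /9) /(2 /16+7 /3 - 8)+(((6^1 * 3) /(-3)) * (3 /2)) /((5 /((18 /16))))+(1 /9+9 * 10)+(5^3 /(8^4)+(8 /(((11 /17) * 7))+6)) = 25807127551 /269660160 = 95.70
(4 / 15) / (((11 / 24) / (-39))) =-1248 / 55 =-22.69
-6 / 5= -1.20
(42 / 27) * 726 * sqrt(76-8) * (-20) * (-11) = 1490720 * sqrt(17) / 3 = 2048798.67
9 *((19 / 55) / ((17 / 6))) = 1026 / 935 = 1.10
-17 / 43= -0.40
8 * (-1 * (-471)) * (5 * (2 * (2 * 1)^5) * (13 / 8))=1959360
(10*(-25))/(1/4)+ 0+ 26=-974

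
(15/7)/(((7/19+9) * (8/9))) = 2565/9968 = 0.26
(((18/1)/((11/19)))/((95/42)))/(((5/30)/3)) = 13608/55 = 247.42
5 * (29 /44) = 145 /44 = 3.30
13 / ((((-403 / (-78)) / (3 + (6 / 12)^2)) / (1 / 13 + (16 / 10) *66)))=267891 / 310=864.16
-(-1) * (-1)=-1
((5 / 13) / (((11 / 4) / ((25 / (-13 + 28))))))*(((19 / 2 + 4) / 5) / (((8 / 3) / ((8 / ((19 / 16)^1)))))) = 4320 / 2717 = 1.59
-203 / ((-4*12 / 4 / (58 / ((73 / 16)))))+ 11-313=-19042 / 219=-86.95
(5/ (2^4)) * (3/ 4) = 15/ 64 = 0.23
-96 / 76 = -24 / 19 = -1.26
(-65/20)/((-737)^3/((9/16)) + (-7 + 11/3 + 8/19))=2223/486783714440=0.00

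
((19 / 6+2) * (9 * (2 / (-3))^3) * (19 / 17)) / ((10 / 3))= -1178 / 255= -4.62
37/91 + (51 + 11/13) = 4755/91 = 52.25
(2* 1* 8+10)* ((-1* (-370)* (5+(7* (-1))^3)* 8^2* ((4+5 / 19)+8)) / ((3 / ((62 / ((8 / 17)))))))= -6388196863360 / 57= -112073629181.75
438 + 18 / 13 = 5712 / 13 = 439.38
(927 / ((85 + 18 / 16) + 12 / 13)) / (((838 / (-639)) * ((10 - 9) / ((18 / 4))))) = -138610602 / 3793207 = -36.54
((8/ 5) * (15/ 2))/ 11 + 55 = 617/ 11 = 56.09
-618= -618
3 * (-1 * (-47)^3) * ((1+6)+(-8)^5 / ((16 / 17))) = -10841924421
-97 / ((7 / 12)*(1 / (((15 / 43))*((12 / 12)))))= -17460 / 301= -58.01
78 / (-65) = -6 / 5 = -1.20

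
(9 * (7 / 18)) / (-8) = -7 / 16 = -0.44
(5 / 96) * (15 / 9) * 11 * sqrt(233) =275 * sqrt(233) / 288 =14.58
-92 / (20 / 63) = -1449 / 5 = -289.80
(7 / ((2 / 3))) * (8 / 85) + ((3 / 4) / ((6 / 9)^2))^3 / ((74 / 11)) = 43864341 / 25763840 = 1.70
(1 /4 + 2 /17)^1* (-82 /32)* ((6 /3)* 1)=-1025 /544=-1.88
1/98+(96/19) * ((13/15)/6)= 20669/27930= 0.74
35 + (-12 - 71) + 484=436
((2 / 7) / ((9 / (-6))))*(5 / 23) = -20 / 483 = -0.04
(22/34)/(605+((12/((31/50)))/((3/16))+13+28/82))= 13981/15590904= 0.00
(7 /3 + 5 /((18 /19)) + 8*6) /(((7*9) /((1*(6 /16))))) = 0.33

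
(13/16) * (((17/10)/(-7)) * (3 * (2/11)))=-663/6160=-0.11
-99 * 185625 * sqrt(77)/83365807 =-18376875 * sqrt(77)/83365807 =-1.93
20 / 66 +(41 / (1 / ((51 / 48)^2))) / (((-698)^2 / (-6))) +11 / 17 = 33219063829 / 34985144832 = 0.95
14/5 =2.80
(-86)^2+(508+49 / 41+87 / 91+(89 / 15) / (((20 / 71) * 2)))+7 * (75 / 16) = 35591480503 / 4477200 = 7949.50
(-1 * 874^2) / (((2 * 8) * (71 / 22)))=-2100659 / 142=-14793.37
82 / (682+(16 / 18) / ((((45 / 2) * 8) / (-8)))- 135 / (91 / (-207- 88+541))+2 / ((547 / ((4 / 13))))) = 0.26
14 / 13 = 1.08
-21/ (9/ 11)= -77/ 3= -25.67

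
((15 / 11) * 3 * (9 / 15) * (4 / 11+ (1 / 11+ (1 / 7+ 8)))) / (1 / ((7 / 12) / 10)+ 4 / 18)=80433 / 66187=1.22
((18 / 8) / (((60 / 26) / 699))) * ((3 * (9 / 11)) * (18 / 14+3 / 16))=2208141 / 896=2464.44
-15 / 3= -5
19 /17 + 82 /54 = 2.64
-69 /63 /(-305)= 23 /6405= 0.00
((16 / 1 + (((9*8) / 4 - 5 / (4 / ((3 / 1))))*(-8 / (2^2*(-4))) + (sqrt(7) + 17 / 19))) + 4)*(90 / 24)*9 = 135*sqrt(7) / 4 + 574965 / 608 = 1034.96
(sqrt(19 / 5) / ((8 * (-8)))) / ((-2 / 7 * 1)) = 0.11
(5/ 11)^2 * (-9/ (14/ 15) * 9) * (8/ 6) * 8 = -162000/ 847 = -191.26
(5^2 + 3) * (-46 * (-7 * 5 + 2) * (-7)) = -297528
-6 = -6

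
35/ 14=5/ 2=2.50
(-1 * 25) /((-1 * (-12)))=-25 /12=-2.08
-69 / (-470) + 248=116629 / 470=248.15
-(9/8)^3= -729/512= -1.42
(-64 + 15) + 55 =6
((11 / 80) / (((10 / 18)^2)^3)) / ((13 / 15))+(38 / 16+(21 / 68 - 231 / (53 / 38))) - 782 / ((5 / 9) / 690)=-2844506567258497 / 2928250000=-971401.54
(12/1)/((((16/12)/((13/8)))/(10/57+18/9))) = 1209/38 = 31.82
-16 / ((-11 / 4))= 5.82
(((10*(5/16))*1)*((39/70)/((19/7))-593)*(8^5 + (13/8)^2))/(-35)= 1734487.79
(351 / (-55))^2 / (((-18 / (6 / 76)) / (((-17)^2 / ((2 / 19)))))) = -11868363 / 24200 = -490.43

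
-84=-84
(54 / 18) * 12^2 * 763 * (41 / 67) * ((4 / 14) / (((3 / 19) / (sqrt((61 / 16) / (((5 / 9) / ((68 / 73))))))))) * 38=1393898976 * sqrt(378505) / 24455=35067066.93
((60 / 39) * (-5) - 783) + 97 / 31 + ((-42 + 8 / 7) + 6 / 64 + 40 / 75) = -1120898399 / 1354080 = -827.79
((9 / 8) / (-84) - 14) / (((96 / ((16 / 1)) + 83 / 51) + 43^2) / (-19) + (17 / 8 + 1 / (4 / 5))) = 3041691 / 20477548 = 0.15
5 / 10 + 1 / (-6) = 1 / 3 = 0.33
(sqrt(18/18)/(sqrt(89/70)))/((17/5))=5 * sqrt(6230)/1513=0.26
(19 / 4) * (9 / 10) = 171 / 40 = 4.28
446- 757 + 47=-264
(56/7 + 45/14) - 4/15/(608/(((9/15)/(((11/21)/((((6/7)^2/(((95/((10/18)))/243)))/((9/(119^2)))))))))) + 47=39881042/694925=57.39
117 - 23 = 94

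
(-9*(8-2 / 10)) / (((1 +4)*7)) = -351 / 175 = -2.01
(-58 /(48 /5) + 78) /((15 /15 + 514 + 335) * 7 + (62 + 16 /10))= 8635 /721632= 0.01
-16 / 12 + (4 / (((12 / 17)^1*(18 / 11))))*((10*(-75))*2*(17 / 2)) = -44154.11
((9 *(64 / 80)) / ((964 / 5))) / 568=9 / 136888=0.00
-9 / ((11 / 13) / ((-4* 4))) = 1872 / 11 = 170.18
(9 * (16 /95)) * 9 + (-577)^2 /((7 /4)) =126522092 /665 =190258.78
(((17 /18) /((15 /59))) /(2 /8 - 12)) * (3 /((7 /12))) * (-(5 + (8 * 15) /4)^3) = 9829400 /141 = 69712.06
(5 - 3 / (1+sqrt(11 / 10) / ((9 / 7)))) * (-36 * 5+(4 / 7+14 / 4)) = 2647725 / 3794 - 66501 * sqrt(110) / 542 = -588.97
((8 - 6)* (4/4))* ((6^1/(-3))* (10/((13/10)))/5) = -80/13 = -6.15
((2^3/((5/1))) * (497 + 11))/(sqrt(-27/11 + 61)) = 2032 * sqrt(1771)/805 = 106.23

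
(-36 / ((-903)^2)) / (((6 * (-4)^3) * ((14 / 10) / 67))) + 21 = 1278561647 / 60883872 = 21.00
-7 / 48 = -0.15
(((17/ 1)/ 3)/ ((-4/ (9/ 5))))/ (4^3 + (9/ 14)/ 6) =-357/ 8975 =-0.04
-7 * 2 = -14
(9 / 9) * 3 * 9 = 27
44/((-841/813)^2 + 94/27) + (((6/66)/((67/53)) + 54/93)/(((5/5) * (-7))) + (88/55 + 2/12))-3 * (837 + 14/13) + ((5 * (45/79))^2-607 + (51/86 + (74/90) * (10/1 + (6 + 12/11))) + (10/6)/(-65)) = -699561956136983058932419/226603820809936685115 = -3087.16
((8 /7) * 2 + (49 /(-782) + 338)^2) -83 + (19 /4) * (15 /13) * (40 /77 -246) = 758614237429 /6726764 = 112775.51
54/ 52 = 27/ 26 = 1.04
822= 822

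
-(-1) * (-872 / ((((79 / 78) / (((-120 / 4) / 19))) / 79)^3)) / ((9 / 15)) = 18621420480000 / 6859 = 2714888537.69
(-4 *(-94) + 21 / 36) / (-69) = -4519 / 828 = -5.46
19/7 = 2.71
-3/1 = -3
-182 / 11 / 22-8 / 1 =-1059 / 121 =-8.75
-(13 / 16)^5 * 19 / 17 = -0.40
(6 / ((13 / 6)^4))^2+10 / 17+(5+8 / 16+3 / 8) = 725250703695 / 110939378056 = 6.54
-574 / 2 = -287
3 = 3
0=0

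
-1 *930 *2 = -1860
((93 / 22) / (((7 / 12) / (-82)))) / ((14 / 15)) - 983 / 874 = -300460417 / 471086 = -637.80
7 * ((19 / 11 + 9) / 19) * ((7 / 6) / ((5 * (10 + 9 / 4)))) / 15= 236 / 47025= 0.01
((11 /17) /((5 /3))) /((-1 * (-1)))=33 /85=0.39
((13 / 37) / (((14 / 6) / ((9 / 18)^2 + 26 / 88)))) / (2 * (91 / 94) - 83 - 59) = -10998 / 18754967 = -0.00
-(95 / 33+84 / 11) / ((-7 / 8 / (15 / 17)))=10.60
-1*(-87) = 87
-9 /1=-9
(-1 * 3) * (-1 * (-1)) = -3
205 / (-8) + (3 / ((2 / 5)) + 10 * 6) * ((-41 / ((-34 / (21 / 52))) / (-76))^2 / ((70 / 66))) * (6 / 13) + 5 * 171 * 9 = 1800093650325439 / 234711872512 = 7669.38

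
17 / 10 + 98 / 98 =27 / 10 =2.70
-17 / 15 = -1.13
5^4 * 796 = 497500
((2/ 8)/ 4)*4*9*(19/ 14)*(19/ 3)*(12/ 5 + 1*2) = 11913/ 140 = 85.09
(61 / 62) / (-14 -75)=-0.01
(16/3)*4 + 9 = 91/3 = 30.33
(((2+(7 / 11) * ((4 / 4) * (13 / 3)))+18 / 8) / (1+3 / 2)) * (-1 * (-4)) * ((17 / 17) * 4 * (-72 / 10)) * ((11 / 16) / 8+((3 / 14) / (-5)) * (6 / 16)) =-34743 / 1540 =-22.56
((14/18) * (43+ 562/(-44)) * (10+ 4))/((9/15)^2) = 814625/891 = 914.28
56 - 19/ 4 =205/ 4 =51.25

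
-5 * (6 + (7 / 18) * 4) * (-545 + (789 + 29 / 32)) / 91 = -666145 / 6552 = -101.67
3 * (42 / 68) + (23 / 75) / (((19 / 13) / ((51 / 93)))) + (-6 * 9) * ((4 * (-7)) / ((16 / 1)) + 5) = -130318189 / 750975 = -173.53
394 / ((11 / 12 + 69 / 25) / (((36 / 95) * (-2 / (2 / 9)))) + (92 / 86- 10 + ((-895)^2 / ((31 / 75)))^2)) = 0.00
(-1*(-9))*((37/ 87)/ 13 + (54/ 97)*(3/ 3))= 193989/ 36569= 5.30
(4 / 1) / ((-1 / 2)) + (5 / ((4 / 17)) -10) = 13 / 4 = 3.25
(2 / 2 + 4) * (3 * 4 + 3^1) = 75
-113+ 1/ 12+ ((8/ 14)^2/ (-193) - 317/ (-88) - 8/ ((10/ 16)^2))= -8101378451/ 62416200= -129.80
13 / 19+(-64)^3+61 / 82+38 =-408358923 / 1558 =-262104.57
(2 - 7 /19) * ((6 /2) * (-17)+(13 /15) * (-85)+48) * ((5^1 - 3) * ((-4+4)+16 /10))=-22816 /57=-400.28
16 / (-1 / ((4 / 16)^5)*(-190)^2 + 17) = -16 / 36966383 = -0.00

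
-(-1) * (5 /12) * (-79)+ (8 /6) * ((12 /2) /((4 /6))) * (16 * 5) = 11125 /12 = 927.08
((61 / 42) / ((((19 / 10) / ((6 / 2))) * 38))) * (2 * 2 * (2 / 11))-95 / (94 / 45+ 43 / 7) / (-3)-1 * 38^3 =-54868.11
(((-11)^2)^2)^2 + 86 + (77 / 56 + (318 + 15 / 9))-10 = 5144622673 / 24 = 214359278.04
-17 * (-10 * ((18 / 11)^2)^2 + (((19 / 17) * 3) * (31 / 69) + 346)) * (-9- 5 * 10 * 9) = 2152117.13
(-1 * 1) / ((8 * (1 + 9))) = -1 / 80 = -0.01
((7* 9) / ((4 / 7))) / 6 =147 / 8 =18.38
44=44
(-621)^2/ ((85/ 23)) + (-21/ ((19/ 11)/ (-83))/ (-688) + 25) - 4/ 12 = 347913175253/ 3333360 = 104373.12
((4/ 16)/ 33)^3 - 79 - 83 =-372594815/ 2299968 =-162.00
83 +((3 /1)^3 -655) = -545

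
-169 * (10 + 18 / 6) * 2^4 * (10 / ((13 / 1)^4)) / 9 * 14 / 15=-1.28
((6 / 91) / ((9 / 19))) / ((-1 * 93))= -38 / 25389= -0.00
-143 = -143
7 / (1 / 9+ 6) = 63 / 55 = 1.15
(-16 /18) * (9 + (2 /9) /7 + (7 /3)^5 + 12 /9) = -1082240 /15309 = -70.69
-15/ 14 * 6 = -45/ 7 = -6.43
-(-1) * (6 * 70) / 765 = 28 / 51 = 0.55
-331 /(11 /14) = -421.27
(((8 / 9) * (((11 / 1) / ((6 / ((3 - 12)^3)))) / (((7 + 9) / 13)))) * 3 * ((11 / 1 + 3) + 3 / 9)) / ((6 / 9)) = -498069 / 8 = -62258.62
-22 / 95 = -0.23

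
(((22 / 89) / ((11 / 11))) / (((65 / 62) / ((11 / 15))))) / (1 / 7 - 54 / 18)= -26257 / 433875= -0.06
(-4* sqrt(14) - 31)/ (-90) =2* sqrt(14)/ 45 + 31/ 90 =0.51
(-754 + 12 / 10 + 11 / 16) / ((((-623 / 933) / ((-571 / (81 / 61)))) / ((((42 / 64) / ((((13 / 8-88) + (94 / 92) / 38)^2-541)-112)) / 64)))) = -124469229131620601 / 170496541891791360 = -0.73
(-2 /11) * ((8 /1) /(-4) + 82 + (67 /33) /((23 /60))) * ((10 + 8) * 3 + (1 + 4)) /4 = -636610 /2783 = -228.75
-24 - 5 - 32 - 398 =-459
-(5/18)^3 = -125/5832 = -0.02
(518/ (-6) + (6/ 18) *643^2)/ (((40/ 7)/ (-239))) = -23042229/ 4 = -5760557.25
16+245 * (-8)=-1944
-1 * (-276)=276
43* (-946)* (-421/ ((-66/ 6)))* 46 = -71615468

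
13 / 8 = 1.62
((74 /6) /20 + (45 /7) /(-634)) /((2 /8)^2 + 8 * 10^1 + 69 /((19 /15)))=6137228 /1361323215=0.00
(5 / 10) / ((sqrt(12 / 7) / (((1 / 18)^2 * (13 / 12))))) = 13 * sqrt(21) / 46656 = 0.00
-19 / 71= -0.27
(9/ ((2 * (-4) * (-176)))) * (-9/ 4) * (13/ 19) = -1053/ 107008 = -0.01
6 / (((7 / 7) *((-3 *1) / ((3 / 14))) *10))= -3 / 70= -0.04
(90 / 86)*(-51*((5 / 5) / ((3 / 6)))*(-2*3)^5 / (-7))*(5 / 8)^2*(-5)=69710625 / 301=231596.76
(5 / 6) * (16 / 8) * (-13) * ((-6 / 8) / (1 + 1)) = 65 / 8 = 8.12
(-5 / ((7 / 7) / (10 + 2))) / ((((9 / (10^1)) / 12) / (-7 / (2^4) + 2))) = -1250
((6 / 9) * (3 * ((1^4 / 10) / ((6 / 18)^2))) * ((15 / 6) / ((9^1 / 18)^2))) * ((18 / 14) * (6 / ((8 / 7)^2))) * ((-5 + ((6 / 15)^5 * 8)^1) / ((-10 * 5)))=10.46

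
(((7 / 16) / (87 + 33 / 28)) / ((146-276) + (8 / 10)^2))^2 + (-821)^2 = 286375821382956721 / 424864097856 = 674041.00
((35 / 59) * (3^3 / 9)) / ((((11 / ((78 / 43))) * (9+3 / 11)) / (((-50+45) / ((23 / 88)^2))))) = -52852800 / 22815241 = -2.32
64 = 64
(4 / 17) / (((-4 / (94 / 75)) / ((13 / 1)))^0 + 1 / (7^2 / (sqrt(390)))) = 0.17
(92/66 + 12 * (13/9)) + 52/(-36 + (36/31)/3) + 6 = 70639/3036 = 23.27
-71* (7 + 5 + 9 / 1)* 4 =-5964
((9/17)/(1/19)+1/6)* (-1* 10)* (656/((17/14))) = -47894560/867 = -55241.71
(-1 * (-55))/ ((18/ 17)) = 935/ 18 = 51.94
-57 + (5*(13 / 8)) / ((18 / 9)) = -847 / 16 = -52.94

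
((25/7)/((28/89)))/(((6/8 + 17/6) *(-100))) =-267/8428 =-0.03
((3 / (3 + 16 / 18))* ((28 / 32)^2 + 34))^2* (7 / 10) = 503.49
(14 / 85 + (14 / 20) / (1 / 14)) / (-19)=-847 / 1615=-0.52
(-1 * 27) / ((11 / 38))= -1026 / 11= -93.27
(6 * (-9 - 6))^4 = 65610000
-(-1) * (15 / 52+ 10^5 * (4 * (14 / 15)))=58240045 / 156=373333.62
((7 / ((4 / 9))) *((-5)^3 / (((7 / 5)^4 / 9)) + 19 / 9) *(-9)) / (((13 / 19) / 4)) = 1074308526 / 4459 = 240930.37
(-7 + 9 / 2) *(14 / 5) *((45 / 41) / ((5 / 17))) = -1071 / 41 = -26.12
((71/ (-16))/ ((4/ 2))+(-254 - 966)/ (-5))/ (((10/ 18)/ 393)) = 27365769/ 160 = 171036.06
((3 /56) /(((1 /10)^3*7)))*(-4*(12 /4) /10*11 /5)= -990 /49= -20.20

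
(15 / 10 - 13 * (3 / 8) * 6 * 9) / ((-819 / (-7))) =-349 / 156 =-2.24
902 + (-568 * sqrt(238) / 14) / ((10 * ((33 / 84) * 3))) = 902 -568 * sqrt(238) / 165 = 848.89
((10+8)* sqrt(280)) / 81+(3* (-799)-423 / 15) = -12126 / 5+4* sqrt(70) / 9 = -2421.48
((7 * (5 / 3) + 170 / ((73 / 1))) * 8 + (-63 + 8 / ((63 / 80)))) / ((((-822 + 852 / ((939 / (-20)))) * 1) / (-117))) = 8.23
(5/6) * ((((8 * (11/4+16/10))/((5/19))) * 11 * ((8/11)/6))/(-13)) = -2204/195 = -11.30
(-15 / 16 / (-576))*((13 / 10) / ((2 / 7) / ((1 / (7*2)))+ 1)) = 0.00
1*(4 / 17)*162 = 648 / 17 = 38.12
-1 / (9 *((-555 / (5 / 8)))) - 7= -55943 / 7992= -7.00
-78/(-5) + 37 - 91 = -38.40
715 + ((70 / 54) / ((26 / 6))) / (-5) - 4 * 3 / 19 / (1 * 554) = 440238722 / 615771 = 714.94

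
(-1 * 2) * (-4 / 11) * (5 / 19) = 40 / 209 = 0.19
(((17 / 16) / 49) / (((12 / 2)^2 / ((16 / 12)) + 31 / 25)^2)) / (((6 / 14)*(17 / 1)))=625 / 167474496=0.00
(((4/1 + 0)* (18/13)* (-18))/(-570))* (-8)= -1728/1235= -1.40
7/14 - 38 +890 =1705/2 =852.50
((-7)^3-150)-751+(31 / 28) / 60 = -2089889 / 1680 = -1243.98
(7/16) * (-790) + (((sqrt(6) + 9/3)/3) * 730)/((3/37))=27010 * sqrt(6)/9 + 207785/24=16008.90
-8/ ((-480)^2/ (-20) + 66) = 4/ 5727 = 0.00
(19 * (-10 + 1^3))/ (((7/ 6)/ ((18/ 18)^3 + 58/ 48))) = -9063/ 28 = -323.68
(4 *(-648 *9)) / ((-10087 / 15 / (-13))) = -4548960 / 10087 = -450.97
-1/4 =-0.25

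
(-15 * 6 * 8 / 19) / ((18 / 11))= -440 / 19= -23.16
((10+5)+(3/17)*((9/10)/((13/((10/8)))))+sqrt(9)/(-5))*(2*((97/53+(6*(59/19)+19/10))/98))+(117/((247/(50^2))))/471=889567470723/97831661200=9.09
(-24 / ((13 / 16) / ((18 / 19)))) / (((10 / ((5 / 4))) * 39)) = -288 / 3211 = -0.09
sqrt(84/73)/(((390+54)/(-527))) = -527*sqrt(1533)/16206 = -1.27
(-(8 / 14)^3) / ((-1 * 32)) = 2 / 343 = 0.01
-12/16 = -3/4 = -0.75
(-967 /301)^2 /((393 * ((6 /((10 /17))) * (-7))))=-4675445 /12711410901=-0.00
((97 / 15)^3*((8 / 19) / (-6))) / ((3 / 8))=-29205536 / 577125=-50.61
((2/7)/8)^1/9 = 1/252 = 0.00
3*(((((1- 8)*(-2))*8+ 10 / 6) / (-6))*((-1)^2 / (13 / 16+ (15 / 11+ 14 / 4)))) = -30008 / 2997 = -10.01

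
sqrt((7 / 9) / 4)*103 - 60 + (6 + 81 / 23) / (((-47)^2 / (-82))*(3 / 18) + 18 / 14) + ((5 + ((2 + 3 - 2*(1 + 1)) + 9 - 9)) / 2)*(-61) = -62428851 / 253805 + 103*sqrt(7) / 6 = -200.55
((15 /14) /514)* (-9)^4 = 98415 /7196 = 13.68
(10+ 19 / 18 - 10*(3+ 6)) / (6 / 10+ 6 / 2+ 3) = -7105 / 594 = -11.96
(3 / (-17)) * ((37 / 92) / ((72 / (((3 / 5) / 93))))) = -37 / 5818080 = -0.00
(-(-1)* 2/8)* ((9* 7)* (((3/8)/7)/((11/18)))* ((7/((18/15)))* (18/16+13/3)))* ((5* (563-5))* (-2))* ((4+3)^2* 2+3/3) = -1554246225/64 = -24285097.27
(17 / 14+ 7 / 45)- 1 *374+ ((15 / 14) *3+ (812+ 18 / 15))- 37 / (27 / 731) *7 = -6207139 / 945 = -6568.40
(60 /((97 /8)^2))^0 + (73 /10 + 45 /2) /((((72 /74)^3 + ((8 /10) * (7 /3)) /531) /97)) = 1166588913061 /373033324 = 3127.30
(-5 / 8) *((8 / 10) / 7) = -1 / 14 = -0.07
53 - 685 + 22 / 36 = -11365 / 18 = -631.39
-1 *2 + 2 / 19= -36 / 19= -1.89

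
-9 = -9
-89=-89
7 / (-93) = -7 / 93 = -0.08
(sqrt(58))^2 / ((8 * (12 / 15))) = 145 / 16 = 9.06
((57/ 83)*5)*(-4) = -13.73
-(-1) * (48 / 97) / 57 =16 / 1843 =0.01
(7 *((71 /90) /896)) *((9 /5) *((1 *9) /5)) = 639 /32000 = 0.02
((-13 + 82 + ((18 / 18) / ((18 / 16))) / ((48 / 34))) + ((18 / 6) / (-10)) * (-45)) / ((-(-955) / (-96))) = -8.36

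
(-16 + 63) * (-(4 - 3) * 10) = -470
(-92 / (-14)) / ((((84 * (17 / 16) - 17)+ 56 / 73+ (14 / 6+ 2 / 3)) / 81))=362664 / 51793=7.00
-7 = -7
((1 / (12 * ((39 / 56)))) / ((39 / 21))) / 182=7 / 19773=0.00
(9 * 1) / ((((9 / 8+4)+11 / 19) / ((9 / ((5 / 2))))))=8208 / 1445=5.68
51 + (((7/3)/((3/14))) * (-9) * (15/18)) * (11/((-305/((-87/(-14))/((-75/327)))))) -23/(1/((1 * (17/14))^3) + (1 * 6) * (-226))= -292326737299/10155408100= -28.79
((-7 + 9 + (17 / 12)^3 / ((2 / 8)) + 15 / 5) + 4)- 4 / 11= 95083 / 4752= 20.01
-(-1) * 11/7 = 11/7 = 1.57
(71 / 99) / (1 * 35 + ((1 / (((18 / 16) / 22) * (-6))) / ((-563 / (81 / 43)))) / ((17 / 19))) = 29220263 / 1426527729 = 0.02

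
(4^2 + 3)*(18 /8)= 171 /4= 42.75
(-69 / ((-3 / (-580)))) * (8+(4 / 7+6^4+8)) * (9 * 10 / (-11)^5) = 11031112800 / 1127357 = 9784.93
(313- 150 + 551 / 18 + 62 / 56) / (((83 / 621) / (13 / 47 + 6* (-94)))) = -12815105385 / 15604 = -821270.53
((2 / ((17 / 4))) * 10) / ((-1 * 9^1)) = -80 / 153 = -0.52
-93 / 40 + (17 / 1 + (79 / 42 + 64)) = 80.56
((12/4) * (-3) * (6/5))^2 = 2916/25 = 116.64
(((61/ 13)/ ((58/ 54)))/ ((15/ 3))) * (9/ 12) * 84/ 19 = 2.90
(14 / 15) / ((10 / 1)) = 7 / 75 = 0.09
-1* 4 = -4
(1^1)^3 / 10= 1 / 10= 0.10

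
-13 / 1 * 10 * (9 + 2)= -1430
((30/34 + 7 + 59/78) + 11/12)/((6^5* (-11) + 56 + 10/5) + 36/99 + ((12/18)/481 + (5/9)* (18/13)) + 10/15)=-10313787/92259932144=-0.00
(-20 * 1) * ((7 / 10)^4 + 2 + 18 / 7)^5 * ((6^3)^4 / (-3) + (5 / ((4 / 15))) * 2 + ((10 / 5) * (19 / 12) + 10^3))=1572420425358501516943286690965304283 / 42017500000000000000000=37422988644219.71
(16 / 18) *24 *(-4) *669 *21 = -1198848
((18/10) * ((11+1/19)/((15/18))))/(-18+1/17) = -38556/28975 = -1.33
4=4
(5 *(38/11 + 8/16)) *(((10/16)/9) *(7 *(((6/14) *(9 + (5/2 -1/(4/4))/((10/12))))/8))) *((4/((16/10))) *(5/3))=32625/1408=23.17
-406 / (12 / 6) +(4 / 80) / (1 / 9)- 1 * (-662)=9189 / 20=459.45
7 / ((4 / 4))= 7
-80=-80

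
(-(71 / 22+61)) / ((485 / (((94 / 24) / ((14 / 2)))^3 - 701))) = 5928629447 / 63880320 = 92.81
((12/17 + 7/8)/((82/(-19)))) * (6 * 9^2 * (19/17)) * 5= -94302225/94792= -994.83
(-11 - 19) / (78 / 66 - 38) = 22 / 27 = 0.81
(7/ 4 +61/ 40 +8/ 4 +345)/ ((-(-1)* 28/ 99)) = 1387089/ 1120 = 1238.47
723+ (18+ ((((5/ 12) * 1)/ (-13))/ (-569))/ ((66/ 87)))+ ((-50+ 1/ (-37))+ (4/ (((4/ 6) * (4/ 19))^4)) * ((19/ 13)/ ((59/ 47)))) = 6926094962824393/ 545661422592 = 12693.03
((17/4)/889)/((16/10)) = 85/28448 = 0.00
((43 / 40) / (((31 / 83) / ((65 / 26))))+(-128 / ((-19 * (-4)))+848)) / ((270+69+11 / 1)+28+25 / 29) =2.25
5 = 5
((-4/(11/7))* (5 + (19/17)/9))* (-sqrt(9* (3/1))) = 21952* sqrt(3)/561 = 67.78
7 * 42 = 294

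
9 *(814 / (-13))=-7326 / 13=-563.54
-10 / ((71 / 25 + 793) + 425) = -250 / 30521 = -0.01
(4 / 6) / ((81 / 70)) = 140 / 243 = 0.58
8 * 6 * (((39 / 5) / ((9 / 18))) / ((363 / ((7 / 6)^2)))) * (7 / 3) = 35672 / 5445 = 6.55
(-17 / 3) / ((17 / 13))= -4.33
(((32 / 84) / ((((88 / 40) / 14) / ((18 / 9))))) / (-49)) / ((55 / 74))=-2368 / 17787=-0.13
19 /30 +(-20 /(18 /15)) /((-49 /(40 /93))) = 106583 /136710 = 0.78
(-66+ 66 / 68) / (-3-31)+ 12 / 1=16083 / 1156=13.91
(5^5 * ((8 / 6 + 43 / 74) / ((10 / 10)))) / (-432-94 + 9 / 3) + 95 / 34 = -8531545 / 986901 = -8.64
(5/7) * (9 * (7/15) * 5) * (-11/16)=-165/16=-10.31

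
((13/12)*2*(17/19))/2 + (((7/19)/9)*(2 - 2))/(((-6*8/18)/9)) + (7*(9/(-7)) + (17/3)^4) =6298159/6156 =1023.09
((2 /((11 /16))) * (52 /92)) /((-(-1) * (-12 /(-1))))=104 /759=0.14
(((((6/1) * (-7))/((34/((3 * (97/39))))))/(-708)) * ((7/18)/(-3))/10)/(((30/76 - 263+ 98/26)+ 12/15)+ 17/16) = 90307/137511820557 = 0.00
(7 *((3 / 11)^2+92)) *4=311948 / 121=2578.08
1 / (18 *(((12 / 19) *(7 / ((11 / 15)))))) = 209 / 22680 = 0.01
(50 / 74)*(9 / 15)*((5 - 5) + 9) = 135 / 37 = 3.65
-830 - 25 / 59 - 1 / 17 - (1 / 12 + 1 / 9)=-29994085 / 36108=-830.68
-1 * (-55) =55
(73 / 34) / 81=73 / 2754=0.03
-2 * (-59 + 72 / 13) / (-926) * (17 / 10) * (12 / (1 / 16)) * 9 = -2041632 / 6019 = -339.20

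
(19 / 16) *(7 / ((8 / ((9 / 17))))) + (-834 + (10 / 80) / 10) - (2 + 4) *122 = -17031959 / 10880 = -1565.44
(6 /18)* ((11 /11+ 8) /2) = 3 /2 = 1.50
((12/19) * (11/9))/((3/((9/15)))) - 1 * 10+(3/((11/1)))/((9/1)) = -10257/1045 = -9.82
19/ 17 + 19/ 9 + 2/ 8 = 2129/ 612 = 3.48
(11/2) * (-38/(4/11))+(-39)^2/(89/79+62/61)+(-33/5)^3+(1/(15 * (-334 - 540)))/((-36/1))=-807829010521/5297751000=-152.49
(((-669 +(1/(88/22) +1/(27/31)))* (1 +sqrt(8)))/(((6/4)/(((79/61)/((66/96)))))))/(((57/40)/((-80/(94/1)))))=72908531200/145606329 +145817062400* sqrt(2)/145606329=1916.98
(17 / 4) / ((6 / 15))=85 / 8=10.62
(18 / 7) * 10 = 180 / 7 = 25.71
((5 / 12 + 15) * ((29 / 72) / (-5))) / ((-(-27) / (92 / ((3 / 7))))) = -172753 / 17496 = -9.87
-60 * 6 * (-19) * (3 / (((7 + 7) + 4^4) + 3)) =75.16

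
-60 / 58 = -30 / 29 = -1.03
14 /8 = 7 /4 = 1.75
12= 12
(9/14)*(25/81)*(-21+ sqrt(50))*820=-10250/3+ 51250*sqrt(2)/63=-2266.22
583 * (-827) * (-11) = 5303551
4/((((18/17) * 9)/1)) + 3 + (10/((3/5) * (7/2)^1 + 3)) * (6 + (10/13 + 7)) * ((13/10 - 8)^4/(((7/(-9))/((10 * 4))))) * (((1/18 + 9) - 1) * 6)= -16945923567463/125307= -135235250.76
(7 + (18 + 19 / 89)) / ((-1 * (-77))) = 204 / 623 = 0.33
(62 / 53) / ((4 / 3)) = 93 / 106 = 0.88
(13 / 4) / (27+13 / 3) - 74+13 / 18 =-247621 / 3384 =-73.17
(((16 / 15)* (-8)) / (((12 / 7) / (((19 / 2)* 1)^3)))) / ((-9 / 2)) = 384104 / 405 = 948.40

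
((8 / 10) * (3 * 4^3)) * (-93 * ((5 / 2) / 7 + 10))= -1035648 / 7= -147949.71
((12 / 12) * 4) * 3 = 12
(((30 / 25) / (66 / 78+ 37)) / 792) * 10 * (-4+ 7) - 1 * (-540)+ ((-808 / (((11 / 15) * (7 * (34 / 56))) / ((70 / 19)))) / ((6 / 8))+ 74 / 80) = -732.59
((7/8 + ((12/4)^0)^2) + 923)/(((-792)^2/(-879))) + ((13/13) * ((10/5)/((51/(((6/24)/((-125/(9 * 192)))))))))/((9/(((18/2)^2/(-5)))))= -18698363107/17772480000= -1.05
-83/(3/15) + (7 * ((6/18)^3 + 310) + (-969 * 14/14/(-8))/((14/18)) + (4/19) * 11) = 54965489/28728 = 1913.31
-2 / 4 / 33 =-0.02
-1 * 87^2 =-7569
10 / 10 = 1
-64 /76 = -16 /19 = -0.84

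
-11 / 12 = -0.92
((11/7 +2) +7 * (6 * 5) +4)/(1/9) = 13707/7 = 1958.14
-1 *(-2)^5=32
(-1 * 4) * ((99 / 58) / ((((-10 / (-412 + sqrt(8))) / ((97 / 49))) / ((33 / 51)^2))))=-231.55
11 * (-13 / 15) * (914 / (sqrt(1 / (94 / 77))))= -11882 * sqrt(7238) / 105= -9627.41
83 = 83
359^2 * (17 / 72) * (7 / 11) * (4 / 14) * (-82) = -89830057 / 198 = -453687.16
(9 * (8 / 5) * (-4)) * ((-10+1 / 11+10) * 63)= -18144 / 55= -329.89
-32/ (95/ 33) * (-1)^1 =1056/ 95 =11.12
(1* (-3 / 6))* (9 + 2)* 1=-11 / 2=-5.50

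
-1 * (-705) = 705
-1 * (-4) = 4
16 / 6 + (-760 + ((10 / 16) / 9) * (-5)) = -54553 / 72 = -757.68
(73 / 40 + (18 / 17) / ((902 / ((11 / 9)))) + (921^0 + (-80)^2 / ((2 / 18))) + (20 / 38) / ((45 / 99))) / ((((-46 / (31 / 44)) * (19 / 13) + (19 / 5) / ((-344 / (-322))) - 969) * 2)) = -528776804111491 / 19476501447716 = -27.15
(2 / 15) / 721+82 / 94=0.87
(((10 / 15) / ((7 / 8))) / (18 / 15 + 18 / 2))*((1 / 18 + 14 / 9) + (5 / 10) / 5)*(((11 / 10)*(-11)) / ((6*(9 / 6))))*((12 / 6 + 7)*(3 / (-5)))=10648 / 11475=0.93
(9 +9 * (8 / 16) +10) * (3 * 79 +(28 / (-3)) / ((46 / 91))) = 708713 / 138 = 5135.60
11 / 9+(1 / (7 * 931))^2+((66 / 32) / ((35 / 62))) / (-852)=5288591749117 / 4342264587360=1.22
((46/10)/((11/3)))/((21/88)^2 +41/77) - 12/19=1.50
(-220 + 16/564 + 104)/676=-4088/23829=-0.17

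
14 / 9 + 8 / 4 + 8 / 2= 68 / 9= 7.56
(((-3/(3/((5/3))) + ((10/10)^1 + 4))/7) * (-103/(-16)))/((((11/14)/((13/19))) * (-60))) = -1339/30096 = -0.04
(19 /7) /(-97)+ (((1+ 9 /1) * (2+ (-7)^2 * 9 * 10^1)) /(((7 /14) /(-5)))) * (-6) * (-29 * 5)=-260630076019 /679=-383844000.03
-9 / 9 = -1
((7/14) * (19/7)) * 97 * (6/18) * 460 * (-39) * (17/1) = -93679690/7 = -13382812.86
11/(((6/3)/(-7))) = -77/2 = -38.50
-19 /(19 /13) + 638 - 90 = 535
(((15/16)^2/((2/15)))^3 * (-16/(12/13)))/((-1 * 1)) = 166587890625/33554432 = 4964.71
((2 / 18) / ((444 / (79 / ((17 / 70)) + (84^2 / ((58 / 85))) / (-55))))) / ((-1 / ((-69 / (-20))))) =-8561497 / 72234360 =-0.12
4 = 4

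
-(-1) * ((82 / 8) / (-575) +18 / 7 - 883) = -14175187 / 16100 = -880.45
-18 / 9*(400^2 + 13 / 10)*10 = -3200026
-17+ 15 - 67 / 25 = -117 / 25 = -4.68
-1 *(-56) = 56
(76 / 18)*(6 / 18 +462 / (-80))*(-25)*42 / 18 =434245 / 324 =1340.26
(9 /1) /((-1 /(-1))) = 9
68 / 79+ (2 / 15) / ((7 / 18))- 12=-29852 / 2765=-10.80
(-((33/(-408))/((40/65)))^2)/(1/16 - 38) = 20449/44908288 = 0.00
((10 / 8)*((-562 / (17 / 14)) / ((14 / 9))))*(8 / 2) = -25290 / 17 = -1487.65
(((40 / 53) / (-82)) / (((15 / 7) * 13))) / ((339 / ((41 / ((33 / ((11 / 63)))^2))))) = -4 / 3575738439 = -0.00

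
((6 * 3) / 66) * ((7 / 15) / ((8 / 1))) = 7 / 440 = 0.02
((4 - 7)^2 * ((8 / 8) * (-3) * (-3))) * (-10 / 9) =-90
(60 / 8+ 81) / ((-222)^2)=59 / 32856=0.00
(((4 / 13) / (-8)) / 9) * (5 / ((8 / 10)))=-25 / 936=-0.03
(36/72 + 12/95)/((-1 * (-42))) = 17/1140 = 0.01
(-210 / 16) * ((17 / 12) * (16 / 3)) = -595 / 6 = -99.17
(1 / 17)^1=1 / 17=0.06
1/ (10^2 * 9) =1/ 900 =0.00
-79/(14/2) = -79/7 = -11.29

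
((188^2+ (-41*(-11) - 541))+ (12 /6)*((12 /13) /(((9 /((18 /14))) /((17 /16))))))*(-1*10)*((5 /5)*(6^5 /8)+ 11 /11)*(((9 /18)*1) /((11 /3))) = -13377941715 /286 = -46776019.98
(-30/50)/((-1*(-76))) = -3/380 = -0.01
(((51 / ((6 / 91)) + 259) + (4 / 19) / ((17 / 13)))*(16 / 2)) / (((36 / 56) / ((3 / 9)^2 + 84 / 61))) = 1606374392 / 83997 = 19124.19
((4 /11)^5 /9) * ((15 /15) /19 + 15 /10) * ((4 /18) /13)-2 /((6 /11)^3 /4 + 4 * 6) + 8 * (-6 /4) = -207633779437433 /17183711854881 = -12.08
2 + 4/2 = 4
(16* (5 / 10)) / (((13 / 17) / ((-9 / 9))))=-10.46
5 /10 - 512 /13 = -1011 /26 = -38.88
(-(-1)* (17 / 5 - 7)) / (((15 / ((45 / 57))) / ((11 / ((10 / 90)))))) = -1782 / 95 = -18.76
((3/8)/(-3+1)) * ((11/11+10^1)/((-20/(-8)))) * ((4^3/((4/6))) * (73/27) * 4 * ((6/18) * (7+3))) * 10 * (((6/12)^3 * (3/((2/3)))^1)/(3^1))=-5353.33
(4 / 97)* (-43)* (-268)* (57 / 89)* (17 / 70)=22333512 / 302155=73.91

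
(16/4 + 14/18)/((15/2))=0.64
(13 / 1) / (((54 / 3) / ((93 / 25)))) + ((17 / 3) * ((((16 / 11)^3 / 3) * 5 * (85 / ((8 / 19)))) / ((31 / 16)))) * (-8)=-449772835451 / 18567450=-24223.73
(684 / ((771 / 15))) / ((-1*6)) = -570 / 257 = -2.22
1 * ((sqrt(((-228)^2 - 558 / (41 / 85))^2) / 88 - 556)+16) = 67797 / 1804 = 37.58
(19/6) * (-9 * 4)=-114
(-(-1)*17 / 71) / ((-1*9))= -17 / 639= -0.03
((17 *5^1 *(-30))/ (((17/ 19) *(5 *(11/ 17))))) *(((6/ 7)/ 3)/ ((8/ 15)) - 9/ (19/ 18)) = 7038.99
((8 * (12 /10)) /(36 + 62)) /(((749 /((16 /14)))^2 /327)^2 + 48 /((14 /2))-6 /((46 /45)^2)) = 5560609112064 /97935798355792468085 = 0.00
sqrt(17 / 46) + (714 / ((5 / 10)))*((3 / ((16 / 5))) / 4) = 335.30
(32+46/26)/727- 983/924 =-8884697/8732724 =-1.02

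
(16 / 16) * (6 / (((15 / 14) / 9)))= 252 / 5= 50.40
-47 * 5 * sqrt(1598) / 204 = -235 * sqrt(1598) / 204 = -46.05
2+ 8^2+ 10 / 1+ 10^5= 100076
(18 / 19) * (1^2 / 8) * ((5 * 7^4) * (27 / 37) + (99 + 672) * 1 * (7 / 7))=1586979 / 1406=1128.72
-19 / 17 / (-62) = 19 / 1054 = 0.02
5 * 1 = 5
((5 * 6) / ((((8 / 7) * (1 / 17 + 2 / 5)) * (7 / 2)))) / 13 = 425 / 338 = 1.26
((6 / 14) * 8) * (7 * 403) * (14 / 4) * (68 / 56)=41106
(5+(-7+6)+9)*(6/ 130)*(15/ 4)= 9/ 4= 2.25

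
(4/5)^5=1024/3125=0.33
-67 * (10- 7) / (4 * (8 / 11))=-2211 / 32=-69.09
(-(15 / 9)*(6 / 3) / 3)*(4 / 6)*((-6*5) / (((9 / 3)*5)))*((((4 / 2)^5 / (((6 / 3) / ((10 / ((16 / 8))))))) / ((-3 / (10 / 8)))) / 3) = -4000 / 243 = -16.46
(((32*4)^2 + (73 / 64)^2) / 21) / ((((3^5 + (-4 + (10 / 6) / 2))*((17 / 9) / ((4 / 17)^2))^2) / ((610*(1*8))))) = 3316112276130 / 243137732537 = 13.64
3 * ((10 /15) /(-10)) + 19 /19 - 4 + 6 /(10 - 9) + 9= 59 /5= 11.80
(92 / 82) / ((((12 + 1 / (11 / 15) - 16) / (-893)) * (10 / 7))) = 1581503 / 5945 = 266.02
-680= -680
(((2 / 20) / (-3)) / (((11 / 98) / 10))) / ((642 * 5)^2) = -49 / 170017650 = -0.00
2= 2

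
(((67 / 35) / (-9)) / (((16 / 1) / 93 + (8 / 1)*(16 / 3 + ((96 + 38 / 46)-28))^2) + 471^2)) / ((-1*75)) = 1098733 / 102992702649375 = 0.00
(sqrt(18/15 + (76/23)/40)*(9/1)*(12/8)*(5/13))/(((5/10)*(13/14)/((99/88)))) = 8505*sqrt(2714)/31096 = 14.25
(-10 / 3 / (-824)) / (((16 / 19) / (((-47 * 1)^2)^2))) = 463569695 / 19776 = 23441.02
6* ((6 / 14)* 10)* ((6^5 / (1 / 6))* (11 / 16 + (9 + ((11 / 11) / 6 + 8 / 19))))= 1639550160 / 133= 12327444.81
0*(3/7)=0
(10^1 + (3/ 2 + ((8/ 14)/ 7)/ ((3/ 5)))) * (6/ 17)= 3421/ 833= 4.11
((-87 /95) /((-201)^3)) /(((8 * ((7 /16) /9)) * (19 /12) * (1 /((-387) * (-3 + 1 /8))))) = 774387 /3800140505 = 0.00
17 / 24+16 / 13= 605 / 312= 1.94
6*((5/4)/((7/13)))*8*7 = 780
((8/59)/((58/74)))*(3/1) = 888/1711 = 0.52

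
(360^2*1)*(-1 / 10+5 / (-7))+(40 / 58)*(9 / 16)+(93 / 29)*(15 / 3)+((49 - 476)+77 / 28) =-21505669 / 203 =-105939.26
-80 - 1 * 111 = -191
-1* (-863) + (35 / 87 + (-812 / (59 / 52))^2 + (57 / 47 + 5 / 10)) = 14604907352519 / 28467618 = 513035.81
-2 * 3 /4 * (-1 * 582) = 873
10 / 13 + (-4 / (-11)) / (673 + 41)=39296 / 51051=0.77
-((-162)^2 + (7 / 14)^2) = -104977 / 4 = -26244.25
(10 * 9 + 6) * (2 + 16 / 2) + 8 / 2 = 964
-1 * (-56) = 56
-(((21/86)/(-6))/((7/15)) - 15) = 2595/172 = 15.09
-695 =-695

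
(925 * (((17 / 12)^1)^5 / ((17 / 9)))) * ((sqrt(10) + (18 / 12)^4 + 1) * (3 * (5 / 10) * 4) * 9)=77256925 * sqrt(10) / 512 + 7493921725 / 8192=1391949.13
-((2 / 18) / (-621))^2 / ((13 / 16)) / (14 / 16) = -0.00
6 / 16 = 3 / 8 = 0.38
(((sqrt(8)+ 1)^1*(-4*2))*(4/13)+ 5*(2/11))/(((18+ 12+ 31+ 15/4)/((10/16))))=-160*sqrt(2)/3367 - 15/1001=-0.08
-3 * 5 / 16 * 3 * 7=-315 / 16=-19.69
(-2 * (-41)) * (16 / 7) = 1312 / 7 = 187.43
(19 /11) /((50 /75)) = 57 /22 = 2.59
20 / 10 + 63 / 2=67 / 2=33.50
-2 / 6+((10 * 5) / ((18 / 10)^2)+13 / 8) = 10837 / 648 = 16.72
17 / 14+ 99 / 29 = 4.63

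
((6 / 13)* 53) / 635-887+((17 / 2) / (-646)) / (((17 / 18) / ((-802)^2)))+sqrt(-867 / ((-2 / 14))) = -26258383631 / 2666365+17* sqrt(21) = -9770.10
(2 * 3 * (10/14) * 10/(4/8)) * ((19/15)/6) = 380/21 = 18.10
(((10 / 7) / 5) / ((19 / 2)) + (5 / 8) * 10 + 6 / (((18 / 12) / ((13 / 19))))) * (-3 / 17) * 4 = -14391 / 2261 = -6.36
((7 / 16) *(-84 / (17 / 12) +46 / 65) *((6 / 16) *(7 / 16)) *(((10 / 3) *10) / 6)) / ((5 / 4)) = -1586081 / 84864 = -18.69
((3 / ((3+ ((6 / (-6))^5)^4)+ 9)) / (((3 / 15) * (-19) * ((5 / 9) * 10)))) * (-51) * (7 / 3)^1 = 3213 / 2470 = 1.30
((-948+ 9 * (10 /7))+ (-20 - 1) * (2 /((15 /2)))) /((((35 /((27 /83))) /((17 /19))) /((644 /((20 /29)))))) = -10080393678 /1379875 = -7305.29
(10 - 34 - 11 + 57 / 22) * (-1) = 713 / 22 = 32.41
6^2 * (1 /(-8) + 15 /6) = 171 /2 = 85.50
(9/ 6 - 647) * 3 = -3873/ 2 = -1936.50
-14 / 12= -1.17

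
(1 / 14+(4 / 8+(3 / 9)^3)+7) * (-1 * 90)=-14380 / 21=-684.76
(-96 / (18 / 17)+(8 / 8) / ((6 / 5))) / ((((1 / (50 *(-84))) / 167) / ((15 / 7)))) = 135019500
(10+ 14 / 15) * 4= 656 / 15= 43.73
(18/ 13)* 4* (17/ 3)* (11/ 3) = 1496/ 13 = 115.08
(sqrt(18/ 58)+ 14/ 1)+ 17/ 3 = 3 * sqrt(29)/ 29+ 59/ 3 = 20.22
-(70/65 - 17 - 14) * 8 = 3112/13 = 239.38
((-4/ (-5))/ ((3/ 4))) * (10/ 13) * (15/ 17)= 160/ 221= 0.72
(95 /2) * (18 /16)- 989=-14969 /16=-935.56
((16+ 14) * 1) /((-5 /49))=-294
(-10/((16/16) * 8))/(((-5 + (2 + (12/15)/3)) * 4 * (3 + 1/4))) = 75/2132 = 0.04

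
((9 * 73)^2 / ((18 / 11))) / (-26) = -527571 / 52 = -10145.60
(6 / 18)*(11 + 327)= 338 / 3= 112.67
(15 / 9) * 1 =5 / 3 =1.67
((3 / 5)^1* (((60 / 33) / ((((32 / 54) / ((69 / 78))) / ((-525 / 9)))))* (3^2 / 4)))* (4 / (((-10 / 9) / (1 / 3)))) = 586845 / 2288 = 256.49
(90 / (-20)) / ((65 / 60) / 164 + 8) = -8856 / 15757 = -0.56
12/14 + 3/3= 13/7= 1.86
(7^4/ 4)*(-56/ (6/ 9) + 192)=64827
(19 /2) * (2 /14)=19 /14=1.36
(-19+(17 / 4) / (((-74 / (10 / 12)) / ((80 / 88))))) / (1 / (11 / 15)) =-13.97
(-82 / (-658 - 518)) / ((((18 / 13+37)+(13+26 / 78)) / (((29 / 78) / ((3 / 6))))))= 1189 / 1185996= 0.00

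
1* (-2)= -2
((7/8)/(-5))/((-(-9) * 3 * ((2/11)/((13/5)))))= -1001/10800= -0.09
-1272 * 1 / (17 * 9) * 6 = -848 / 17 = -49.88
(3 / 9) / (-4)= -1 / 12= -0.08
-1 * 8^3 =-512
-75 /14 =-5.36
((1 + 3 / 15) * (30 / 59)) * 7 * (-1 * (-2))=504 / 59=8.54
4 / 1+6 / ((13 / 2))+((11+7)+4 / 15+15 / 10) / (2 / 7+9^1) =7.05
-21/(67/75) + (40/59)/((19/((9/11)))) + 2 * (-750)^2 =929429727795/826177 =1124976.52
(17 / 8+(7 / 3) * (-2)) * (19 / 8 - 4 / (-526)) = -101931 / 16832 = -6.06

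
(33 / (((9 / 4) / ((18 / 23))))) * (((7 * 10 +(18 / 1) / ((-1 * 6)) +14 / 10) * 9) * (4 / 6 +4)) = 3792096 / 115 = 32974.75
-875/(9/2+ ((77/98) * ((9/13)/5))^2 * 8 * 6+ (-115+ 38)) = 362293750/29783401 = 12.16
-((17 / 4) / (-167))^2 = -289 / 446224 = -0.00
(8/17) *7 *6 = 336/17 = 19.76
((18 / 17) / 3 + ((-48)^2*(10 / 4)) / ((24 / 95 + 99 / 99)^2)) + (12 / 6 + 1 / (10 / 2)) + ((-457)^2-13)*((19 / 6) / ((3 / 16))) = 249989902201 / 70805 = 3530681.48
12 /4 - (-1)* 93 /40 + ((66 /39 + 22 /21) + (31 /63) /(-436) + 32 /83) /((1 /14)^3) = 363213975407 /42339960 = 8578.51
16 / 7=2.29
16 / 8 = 2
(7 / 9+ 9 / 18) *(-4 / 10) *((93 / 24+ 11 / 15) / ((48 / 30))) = -12719 / 8640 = -1.47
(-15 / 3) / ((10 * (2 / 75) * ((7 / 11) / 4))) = -825 / 7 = -117.86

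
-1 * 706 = -706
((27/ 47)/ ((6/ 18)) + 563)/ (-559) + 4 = 78550/ 26273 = 2.99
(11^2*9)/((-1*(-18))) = 121/2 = 60.50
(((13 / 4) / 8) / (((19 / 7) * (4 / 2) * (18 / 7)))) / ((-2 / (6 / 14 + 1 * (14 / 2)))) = -1183 / 10944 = -0.11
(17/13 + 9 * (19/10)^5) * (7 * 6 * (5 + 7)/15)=6119475243/812500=7531.66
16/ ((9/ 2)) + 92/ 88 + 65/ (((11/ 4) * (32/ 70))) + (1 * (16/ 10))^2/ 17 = 863779/ 15300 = 56.46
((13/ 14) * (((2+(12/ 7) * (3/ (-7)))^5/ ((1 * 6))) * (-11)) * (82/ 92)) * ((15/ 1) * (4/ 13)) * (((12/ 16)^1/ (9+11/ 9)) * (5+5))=-17430858586350/ 1046005847047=-16.66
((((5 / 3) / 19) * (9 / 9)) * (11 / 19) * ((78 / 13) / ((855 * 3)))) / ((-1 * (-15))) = 22 / 2777895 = 0.00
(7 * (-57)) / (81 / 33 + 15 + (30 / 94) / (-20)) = -275044 / 12021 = -22.88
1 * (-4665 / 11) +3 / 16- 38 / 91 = -6795925 / 16016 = -424.32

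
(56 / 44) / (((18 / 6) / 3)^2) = 14 / 11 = 1.27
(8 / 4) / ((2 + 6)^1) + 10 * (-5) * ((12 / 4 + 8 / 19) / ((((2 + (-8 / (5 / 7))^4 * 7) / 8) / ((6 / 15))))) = 49308143 / 201232572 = 0.25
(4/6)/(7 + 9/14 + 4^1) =28/489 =0.06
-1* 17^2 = -289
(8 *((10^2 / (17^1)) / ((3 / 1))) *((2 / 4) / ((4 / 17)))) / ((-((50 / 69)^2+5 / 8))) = -253920 / 8761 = -28.98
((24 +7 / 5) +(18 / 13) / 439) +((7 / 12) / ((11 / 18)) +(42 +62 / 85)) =737303869 / 10672090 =69.09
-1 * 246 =-246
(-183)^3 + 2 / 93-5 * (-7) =-6128451.98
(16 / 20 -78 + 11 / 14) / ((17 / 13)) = -69537 / 1190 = -58.43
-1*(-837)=837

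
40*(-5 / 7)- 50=-550 / 7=-78.57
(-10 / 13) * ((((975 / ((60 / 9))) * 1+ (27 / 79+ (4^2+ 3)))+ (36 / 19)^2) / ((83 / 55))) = -5307385325 / 61544002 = -86.24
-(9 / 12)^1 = -3 / 4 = -0.75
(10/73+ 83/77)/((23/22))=13658/11753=1.16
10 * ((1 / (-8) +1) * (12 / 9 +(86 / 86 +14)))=1715 / 12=142.92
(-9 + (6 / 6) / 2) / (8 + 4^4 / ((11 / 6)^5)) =-2737867 / 6558128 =-0.42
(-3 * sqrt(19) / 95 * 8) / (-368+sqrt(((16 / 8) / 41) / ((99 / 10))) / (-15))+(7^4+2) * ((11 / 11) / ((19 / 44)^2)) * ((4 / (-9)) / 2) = -1033824 / 361 - 108 * sqrt(42845) / 587476929505+80660448 * sqrt(19) / 117495385901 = -2863.78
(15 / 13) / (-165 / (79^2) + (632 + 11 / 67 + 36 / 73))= 457870965 / 251041541296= 0.00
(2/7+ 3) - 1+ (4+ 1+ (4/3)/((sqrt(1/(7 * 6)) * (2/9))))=51/7+ 6 * sqrt(42)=46.17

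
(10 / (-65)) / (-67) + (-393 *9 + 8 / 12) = -9240433 / 2613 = -3536.33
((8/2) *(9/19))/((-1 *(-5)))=36/95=0.38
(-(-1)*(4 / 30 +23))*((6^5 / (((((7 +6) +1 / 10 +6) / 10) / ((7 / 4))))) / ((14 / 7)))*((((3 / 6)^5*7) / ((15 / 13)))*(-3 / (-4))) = 17904159 / 1528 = 11717.38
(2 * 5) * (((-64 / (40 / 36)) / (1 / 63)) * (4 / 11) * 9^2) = -11757312 / 11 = -1068846.55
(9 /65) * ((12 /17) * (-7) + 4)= -144 /1105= -0.13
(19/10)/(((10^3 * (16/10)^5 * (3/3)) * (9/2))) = 95/2359296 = 0.00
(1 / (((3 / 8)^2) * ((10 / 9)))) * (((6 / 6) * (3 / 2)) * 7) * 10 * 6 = 4032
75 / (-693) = -25 / 231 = -0.11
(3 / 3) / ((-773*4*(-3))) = 1 / 9276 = 0.00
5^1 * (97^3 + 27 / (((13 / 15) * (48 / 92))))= 237310505 / 52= 4563663.56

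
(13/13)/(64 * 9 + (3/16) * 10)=8/4623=0.00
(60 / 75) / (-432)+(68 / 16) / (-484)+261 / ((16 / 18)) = 76739051 / 261360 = 293.61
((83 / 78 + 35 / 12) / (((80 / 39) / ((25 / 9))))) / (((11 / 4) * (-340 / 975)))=-67275 / 11968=-5.62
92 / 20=23 / 5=4.60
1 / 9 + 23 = 23.11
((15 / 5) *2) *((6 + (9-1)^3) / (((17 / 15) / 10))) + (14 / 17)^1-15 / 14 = 6526741 / 238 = 27423.28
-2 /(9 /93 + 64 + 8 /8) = -31 /1009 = -0.03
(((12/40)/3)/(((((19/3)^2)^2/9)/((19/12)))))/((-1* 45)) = -27/1371800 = -0.00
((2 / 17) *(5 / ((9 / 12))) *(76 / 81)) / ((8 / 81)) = 380 / 51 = 7.45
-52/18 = -26/9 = -2.89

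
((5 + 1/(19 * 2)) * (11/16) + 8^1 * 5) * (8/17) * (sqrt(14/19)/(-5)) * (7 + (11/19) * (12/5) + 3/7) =-38733186 * sqrt(266)/20405525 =-30.96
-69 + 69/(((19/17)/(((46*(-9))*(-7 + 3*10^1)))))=-11170617/19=-587927.21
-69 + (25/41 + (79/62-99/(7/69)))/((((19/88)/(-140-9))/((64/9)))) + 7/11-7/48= 1279811333665819/267764112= 4779622.35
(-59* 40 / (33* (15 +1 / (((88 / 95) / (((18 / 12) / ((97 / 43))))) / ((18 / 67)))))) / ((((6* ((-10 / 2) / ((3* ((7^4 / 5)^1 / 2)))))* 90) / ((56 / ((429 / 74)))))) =30521118312832 / 2516109935625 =12.13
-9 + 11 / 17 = -142 / 17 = -8.35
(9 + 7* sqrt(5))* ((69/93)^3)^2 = 4.11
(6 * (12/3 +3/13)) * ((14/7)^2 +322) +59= 108347/13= 8334.38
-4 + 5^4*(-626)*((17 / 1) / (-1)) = 6651246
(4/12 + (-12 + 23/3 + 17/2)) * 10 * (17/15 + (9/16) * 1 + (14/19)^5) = 3410550159/39617584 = 86.09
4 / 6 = 2 / 3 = 0.67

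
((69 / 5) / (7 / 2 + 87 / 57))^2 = 6874884 / 912025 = 7.54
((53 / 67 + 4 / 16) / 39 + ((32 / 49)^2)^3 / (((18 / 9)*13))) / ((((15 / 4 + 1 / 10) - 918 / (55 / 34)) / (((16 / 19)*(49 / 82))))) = -629693290207960 / 23766279503742607741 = -0.00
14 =14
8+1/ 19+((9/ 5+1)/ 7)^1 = 803/ 95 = 8.45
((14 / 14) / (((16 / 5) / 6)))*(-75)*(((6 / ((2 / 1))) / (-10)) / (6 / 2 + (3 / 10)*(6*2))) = 1125 / 176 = 6.39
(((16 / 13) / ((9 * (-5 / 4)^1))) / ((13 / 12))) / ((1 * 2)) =-128 / 2535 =-0.05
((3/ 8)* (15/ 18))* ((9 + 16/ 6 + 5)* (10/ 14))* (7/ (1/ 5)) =3125/ 24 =130.21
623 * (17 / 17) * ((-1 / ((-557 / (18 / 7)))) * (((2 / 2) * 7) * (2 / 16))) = 5607 / 2228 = 2.52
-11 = -11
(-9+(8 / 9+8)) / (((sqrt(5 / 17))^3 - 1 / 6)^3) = 1156939573680*sqrt(85) / 70444997+10666681391928 / 70444997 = 302833.96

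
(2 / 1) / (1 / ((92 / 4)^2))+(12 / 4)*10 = 1088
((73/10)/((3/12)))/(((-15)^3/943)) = -137678/16875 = -8.16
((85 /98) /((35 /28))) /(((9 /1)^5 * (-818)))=-17 /1183401009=-0.00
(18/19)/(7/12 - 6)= -216/1235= -0.17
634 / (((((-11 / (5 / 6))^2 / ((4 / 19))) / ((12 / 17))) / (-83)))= -5262200 / 117249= -44.88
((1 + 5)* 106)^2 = 404496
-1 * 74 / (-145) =74 / 145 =0.51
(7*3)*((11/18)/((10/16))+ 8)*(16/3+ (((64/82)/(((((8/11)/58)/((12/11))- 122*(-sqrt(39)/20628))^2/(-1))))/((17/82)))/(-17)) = 740181736363102660582592/17556175512513550125- 7294735775357792907264*sqrt(39)/1950686168057061125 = 18807.13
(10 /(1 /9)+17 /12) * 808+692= 223670 /3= 74556.67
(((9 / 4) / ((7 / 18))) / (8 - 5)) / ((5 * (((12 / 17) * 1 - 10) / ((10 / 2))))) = -459 / 2212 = -0.21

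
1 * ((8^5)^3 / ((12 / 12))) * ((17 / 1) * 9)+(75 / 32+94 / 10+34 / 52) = 11197074573549921467 / 2080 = 5383208929591308.40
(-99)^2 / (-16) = -9801 / 16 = -612.56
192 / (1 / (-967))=-185664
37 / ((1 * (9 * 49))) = 0.08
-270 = -270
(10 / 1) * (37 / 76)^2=6845 / 2888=2.37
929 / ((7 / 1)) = 929 / 7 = 132.71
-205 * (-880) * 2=360800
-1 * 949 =-949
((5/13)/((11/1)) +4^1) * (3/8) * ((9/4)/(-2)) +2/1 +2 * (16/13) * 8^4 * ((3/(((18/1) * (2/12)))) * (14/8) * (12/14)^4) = 29897933587/3139136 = 9524.26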